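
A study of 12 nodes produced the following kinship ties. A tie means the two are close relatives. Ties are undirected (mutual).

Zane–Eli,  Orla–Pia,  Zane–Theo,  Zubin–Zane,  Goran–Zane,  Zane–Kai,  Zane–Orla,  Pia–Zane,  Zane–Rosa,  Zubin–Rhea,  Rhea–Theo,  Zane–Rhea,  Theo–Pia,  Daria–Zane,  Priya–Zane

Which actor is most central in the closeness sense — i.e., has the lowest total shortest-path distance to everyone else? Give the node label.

Farness (sum of distances to all others) for each node — Daria:21, Eli:21, Goran:21, Kai:21, Orla:20, Pia:19, Priya:21, Rhea:19, Rosa:21, Theo:19, Zane:11, Zubin:20.
The smallest farness is 11, for Zane, so Zane has the highest closeness.

Zane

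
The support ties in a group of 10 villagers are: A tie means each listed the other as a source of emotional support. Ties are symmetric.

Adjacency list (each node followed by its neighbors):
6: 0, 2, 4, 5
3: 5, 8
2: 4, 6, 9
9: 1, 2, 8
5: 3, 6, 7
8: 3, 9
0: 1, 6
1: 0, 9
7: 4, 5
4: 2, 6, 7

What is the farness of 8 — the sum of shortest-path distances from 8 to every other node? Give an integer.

Distances from 8: 0:3, 1:2, 2:2, 3:1, 4:3, 5:2, 6:3, 7:3, 9:1.
Sum = 3 + 2 + 2 + 1 + 3 + 2 + 3 + 3 + 1 = 20.

20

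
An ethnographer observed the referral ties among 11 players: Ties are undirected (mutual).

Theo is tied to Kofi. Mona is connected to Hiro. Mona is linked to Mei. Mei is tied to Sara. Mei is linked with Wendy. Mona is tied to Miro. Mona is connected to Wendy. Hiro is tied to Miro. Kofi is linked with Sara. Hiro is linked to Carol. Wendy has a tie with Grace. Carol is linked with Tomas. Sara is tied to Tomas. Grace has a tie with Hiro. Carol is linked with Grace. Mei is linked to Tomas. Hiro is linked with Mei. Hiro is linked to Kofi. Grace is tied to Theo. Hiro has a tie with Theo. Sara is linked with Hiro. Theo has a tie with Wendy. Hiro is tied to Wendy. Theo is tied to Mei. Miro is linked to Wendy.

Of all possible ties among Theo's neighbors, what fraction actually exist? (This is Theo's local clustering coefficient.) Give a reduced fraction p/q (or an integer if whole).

3/5

Theo's neighbors: Grace, Hiro, Kofi, Mei, and Wendy (k = 5).
Possible neighbor pairs: C(5,2) = 10. Edges among them: Grace–Hiro, Grace–Wendy, Hiro–Kofi, Hiro–Mei, Hiro–Wendy, Mei–Wendy → e = 6.
Clustering(Theo) = 6/10 = 3/5.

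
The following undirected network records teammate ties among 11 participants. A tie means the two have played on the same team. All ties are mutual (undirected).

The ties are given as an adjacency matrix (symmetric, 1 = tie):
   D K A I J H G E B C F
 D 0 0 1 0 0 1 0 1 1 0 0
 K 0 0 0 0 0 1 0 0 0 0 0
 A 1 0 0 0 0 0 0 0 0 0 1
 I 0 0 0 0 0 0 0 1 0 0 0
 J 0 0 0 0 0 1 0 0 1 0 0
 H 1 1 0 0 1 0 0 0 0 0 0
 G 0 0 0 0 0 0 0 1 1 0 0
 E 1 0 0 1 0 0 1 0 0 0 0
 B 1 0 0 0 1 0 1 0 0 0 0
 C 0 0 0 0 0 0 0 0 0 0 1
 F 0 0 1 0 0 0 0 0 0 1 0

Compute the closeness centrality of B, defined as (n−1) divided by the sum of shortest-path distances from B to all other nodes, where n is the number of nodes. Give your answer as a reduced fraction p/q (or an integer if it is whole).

Distances from B: A:2, C:4, D:1, E:2, F:3, G:1, H:2, I:3, J:1, K:3. Sum = 22.
n = 11, so closeness = 10/22 = 5/11.

5/11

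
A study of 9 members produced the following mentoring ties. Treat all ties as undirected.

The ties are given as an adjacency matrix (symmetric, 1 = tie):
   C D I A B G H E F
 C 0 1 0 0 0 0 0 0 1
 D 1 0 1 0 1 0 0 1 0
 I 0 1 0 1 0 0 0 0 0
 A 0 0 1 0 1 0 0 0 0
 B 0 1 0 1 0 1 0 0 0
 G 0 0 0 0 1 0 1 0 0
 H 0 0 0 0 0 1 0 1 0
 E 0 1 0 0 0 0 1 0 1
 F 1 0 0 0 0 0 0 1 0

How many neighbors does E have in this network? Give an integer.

E is directly tied to D, F, and H. That is 3 neighbors, so the degree of E is 3.

3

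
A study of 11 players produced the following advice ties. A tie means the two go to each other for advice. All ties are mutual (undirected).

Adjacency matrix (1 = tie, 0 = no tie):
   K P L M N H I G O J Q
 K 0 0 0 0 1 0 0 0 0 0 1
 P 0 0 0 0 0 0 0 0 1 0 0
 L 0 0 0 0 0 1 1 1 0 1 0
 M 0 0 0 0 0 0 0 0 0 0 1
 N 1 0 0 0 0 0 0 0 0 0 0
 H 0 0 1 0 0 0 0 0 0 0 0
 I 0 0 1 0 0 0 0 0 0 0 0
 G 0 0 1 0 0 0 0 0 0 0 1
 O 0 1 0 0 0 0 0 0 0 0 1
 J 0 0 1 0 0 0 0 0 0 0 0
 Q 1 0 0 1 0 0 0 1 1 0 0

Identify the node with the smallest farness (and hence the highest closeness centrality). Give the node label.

Q

Farness (sum of distances to all others) for each node — G:20, H:32, I:32, J:32, K:26, L:23, M:28, N:35, O:26, P:35, Q:19.
The smallest farness is 19, for Q, so Q has the highest closeness.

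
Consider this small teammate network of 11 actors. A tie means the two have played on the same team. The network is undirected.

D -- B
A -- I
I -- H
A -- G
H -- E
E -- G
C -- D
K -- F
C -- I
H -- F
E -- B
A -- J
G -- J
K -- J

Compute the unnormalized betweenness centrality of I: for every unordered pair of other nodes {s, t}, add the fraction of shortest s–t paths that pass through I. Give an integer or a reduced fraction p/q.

34/3

Pairs whose geodesics pass through I — G–C: 1; J–H: 1/3; J–D: 1/2; J–C: 1; K–D: 2/4; K–C: 2/2; F–D: 1/2; F–C: 1; F–A: 1/2; H–D: 1/2; H–C: 1; H–A: 1; E–C: 1/2; D–A: 1 … (+1 more pairs).
All other pairs contribute 0.
Summing the contributions gives betweenness(I) = 34/3.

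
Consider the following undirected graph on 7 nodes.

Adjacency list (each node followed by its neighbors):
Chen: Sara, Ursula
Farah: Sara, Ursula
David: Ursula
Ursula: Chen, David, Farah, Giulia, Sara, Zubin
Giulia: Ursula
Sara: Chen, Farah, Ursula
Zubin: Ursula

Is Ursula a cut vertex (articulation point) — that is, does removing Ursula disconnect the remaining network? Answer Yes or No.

Removing Ursula leaves {Giulia} with no path to {Chen, Farah, and Sara}, so the network splits into 4 components. Ursula is a cut vertex.

Yes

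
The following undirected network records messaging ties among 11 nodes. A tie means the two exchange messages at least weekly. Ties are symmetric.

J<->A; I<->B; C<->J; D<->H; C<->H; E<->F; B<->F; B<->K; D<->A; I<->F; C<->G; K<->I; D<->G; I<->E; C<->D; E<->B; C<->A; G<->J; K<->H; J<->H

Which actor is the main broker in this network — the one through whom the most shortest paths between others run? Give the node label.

Unnormalized betweenness of each node: A:1/4, B:7, C:55/12, D:13/3, E:0, F:0, G:1/4, H:101/4, I:7, J:13/3, K:24.
H has the largest value, 101/4, making it the main broker — the node through which the most shortest paths run.

H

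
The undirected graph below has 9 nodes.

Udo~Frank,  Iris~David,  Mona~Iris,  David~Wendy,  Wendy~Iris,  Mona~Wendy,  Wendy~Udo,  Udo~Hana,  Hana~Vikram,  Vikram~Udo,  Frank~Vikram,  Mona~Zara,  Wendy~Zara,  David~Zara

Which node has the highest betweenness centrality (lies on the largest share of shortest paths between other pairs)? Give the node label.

Unnormalized betweenness of each node: David:1/3, Frank:0, Hana:0, Iris:1/3, Mona:1/3, Udo:31/2, Vikram:1/2, Wendy:50/3, Zara:1/3.
Wendy has the largest value, 50/3, making it the main broker — the node through which the most shortest paths run.

Wendy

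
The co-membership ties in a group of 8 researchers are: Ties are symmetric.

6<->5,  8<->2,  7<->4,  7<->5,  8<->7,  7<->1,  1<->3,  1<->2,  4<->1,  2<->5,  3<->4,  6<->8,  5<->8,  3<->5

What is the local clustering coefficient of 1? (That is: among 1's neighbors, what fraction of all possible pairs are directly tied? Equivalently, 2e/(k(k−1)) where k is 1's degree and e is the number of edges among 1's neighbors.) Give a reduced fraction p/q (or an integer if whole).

1's neighbors: 2, 3, 4, and 7 (k = 4).
Possible neighbor pairs: C(4,2) = 6. Edges among them: 3–4, 4–7 → e = 2.
Clustering(1) = 2/6 = 1/3.

1/3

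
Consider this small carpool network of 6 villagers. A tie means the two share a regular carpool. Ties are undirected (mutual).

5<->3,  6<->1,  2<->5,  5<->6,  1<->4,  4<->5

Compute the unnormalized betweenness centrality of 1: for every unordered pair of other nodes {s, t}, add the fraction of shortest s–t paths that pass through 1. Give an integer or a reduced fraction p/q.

1/2

Pairs whose geodesics pass through 1 — 6–4: 1/2.
All other pairs contribute 0.
Summing the contributions gives betweenness(1) = 1/2.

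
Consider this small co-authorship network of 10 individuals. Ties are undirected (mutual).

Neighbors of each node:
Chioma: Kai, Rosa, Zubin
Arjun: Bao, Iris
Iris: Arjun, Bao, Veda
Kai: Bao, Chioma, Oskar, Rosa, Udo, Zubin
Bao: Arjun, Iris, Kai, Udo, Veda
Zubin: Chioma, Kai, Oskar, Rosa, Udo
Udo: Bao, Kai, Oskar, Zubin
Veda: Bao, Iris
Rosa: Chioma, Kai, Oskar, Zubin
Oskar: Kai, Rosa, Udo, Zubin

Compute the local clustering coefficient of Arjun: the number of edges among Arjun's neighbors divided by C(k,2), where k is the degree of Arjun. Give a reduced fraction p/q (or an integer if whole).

1

Arjun's neighbors: Bao and Iris (k = 2).
Possible neighbor pairs: C(2,2) = 1. Edges among them: Bao–Iris → e = 1.
Clustering(Arjun) = 1/1.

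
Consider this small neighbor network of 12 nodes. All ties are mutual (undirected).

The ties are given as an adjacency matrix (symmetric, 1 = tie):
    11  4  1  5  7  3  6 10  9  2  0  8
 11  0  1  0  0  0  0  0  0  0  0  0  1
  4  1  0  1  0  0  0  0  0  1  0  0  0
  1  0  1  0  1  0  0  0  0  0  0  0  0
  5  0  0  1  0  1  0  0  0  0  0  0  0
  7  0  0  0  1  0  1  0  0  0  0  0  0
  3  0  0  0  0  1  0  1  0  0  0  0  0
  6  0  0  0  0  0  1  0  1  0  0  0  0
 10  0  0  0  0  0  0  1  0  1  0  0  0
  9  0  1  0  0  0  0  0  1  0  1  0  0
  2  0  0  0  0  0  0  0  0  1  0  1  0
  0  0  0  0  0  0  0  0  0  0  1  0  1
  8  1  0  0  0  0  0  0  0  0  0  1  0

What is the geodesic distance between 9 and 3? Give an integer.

3

One shortest route is 9 – 10 – 6 – 3, which uses 3 edges, and at distance 2 from 9 we only reach {0, 1, 6, 11}, which does not include 3. So d(9,3) = 3.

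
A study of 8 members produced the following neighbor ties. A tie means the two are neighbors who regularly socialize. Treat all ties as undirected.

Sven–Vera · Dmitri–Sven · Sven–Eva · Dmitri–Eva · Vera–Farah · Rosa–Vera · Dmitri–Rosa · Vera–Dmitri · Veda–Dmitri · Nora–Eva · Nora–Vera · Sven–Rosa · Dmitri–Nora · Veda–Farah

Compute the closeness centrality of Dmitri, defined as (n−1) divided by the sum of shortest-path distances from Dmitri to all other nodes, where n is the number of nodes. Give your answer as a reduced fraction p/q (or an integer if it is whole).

Distances from Dmitri: Eva:1, Farah:2, Nora:1, Rosa:1, Sven:1, Veda:1, Vera:1. Sum = 8.
n = 8, so closeness = 7/8.

7/8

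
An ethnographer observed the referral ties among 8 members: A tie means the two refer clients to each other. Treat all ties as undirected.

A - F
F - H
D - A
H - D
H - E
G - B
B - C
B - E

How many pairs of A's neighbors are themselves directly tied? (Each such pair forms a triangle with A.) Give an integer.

A's neighbors are D and F, but none of them are tied to each other, so no triangle contains A.

0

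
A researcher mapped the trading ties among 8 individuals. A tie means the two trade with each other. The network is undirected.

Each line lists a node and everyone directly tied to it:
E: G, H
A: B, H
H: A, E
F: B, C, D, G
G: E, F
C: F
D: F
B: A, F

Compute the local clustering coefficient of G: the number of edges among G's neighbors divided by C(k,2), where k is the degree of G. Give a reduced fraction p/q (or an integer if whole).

G's neighbors: E and F (k = 2).
Possible neighbor pairs: C(2,2) = 1. Edges among them: none → e = 0.
Clustering(G) = 0/1.

0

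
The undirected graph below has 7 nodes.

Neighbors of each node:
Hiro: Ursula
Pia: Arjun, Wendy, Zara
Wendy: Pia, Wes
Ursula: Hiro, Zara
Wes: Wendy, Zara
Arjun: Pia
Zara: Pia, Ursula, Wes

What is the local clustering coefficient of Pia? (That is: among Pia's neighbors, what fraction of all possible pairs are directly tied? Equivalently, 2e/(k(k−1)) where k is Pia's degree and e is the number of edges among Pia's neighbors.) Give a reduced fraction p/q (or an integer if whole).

Pia's neighbors: Arjun, Wendy, and Zara (k = 3).
Possible neighbor pairs: C(3,2) = 3. Edges among them: none → e = 0.
Clustering(Pia) = 0/3 = 0.

0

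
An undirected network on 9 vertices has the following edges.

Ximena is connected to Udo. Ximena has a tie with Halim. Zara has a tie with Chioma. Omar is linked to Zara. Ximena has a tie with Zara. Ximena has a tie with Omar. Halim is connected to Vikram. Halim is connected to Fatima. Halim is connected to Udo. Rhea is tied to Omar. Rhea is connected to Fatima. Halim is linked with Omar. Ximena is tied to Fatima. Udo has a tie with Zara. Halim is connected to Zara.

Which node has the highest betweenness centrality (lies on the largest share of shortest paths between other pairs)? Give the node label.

Halim

Unnormalized betweenness of each node: Chioma:0, Fatima:19/10, Halim:287/30, Omar:41/10, Rhea:1/3, Udo:0, Vikram:0, Ximena:77/30, Zara:113/15.
Halim has the largest value, 287/30, making it the main broker — the node through which the most shortest paths run.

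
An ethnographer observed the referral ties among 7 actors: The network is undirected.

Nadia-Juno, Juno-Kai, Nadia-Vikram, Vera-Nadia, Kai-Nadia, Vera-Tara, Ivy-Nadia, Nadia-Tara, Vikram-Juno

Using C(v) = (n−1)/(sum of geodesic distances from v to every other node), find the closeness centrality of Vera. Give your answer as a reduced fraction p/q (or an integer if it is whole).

Distances from Vera: Ivy:2, Juno:2, Kai:2, Nadia:1, Tara:1, Vikram:2. Sum = 10.
n = 7, so closeness = 6/10 = 3/5.

3/5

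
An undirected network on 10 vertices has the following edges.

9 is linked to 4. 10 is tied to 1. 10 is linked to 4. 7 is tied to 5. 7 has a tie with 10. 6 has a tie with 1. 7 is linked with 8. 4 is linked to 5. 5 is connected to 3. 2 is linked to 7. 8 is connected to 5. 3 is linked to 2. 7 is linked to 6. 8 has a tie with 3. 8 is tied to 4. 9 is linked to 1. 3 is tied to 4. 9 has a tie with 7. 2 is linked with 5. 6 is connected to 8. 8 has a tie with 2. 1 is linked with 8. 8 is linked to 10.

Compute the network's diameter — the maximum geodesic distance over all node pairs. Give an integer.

2

Eccentricity of each node (its greatest distance to any other): 1:2, 2:2, 3:2, 4:2, 5:2, 6:2, 7:2, 8:2, 9:2, 10:2.
The maximum eccentricity is 2, realized for instance by the pair 9–3 via 9 – 4 – 3. So the diameter is 2.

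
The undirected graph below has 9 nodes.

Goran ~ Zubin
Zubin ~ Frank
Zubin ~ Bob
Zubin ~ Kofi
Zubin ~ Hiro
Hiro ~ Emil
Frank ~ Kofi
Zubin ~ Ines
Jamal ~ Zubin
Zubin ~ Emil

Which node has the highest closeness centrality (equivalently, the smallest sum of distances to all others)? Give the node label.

Farness (sum of distances to all others) for each node — Bob:15, Emil:14, Frank:14, Goran:15, Hiro:14, Ines:15, Jamal:15, Kofi:14, Zubin:8.
The smallest farness is 8, for Zubin, so Zubin has the highest closeness.

Zubin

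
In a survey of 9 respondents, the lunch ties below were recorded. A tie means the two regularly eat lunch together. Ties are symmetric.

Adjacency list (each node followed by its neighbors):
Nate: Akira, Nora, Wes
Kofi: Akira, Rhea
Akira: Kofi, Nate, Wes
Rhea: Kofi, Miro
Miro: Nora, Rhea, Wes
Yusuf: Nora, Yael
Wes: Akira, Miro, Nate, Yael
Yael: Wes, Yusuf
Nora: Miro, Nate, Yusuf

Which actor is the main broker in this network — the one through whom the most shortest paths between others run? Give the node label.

Unnormalized betweenness of each node: Akira:9/2, Kofi:4/3, Miro:6, Nate:17/6, Nora:5, Rhea:11/6, Wes:23/3, Yael:11/6, Yusuf:1.
Wes has the largest value, 23/3, making it the main broker — the node through which the most shortest paths run.

Wes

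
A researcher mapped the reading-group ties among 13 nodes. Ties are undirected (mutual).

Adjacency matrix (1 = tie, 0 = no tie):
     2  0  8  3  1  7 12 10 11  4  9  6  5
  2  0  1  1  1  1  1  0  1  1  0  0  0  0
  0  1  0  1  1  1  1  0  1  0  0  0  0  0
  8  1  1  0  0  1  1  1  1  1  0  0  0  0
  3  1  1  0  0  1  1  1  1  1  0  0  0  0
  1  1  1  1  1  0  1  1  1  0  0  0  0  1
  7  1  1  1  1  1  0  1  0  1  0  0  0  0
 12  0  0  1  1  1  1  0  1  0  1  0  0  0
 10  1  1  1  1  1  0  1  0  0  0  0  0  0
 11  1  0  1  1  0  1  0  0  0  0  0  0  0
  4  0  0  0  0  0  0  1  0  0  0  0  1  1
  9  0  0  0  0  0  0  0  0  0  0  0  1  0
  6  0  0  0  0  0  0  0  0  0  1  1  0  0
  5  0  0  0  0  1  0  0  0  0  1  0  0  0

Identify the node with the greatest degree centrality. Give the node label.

1

Degrees — 0:6, 1:8, 2:7, 3:7, 4:3, 5:2, 6:2, 7:7, 8:7, 9:1, 10:6, 11:4, 12:6.
The maximum is 8, attained only by 1.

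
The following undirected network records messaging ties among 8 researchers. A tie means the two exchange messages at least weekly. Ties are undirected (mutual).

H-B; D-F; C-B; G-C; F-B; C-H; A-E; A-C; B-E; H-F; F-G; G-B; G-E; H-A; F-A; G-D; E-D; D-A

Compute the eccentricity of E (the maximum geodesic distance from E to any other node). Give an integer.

2

Distances from E: A:1, B:1, C:2, D:1, F:2, G:1, H:2.
The largest is 2 (to F, C, and H), so the eccentricity of E is 2.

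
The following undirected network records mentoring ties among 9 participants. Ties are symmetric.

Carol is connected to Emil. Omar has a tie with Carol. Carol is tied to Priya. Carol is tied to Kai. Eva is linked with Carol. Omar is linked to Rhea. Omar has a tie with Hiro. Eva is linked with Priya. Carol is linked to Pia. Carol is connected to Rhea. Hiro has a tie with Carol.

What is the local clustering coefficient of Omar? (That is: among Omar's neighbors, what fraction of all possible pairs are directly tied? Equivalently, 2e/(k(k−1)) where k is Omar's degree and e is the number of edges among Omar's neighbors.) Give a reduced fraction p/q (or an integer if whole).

Omar's neighbors: Carol, Hiro, and Rhea (k = 3).
Possible neighbor pairs: C(3,2) = 3. Edges among them: Carol–Hiro, Carol–Rhea → e = 2.
Clustering(Omar) = 2/3.

2/3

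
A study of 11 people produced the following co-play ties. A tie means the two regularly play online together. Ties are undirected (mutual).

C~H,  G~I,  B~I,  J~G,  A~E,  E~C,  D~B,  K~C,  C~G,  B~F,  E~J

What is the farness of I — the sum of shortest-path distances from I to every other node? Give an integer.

23

Distances from I: A:4, B:1, C:2, D:2, E:3, F:2, G:1, H:3, J:2, K:3.
Sum = 4 + 1 + 2 + 2 + 3 + 2 + 1 + 3 + 2 + 3 = 23.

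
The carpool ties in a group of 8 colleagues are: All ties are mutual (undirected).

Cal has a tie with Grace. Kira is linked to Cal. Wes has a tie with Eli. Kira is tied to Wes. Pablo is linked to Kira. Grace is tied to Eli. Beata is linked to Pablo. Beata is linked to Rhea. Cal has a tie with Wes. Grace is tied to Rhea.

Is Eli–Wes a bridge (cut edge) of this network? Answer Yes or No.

Even without that edge, Eli still reaches Wes via Eli – Grace – Cal – Wes, so the network stays connected. Not a bridge.

No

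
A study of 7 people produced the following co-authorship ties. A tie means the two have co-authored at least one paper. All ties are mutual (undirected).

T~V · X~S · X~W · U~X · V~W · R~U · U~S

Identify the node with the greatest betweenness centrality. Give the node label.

Unnormalized betweenness of each node: R:0, S:0, T:0, U:5, V:5, W:8, X:9.
X has the largest value, 9, making it the main broker — the node through which the most shortest paths run.

X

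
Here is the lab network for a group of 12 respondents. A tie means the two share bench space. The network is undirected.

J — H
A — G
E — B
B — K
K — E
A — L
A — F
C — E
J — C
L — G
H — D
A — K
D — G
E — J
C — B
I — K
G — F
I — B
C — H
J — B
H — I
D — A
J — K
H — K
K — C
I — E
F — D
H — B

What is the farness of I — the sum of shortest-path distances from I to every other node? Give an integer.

Distances from I: A:2, B:1, C:2, D:2, E:1, F:3, G:3, H:1, J:2, K:1, L:3.
Sum = 2 + 1 + 2 + 2 + 1 + 3 + 3 + 1 + 2 + 1 + 3 = 21.

21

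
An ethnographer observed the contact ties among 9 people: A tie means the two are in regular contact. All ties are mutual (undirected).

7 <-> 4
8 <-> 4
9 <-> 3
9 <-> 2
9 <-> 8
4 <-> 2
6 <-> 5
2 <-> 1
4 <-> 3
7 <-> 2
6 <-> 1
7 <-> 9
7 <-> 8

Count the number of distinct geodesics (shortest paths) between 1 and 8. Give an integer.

3

The shortest distance is 3. The length-3 paths are: 1–2–7–8; 1–2–9–8; 1–2–4–8.
That gives 3 distinct shortest paths.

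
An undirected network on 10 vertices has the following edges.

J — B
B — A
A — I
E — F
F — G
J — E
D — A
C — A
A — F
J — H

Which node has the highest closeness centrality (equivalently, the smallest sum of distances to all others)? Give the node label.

A

Farness (sum of distances to all others) for each node — A:14, B:17, C:22, D:22, E:19, F:16, G:24, H:27, I:22, J:19.
The smallest farness is 14, for A, so A has the highest closeness.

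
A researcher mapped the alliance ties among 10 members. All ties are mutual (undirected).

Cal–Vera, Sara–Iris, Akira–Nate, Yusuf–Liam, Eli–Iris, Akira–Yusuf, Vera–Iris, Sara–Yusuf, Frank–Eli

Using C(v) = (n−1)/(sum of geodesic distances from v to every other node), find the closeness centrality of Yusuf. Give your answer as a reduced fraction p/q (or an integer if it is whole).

Distances from Yusuf: Akira:1, Cal:4, Eli:3, Frank:4, Iris:2, Liam:1, Nate:2, Sara:1, Vera:3. Sum = 21.
n = 10, so closeness = 9/21 = 3/7.

3/7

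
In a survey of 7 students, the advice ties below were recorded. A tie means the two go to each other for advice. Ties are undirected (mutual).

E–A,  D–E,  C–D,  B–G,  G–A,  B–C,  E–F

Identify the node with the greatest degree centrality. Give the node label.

E

Degrees — A:2, B:2, C:2, D:2, E:3, F:1, G:2.
The maximum is 3, attained only by E.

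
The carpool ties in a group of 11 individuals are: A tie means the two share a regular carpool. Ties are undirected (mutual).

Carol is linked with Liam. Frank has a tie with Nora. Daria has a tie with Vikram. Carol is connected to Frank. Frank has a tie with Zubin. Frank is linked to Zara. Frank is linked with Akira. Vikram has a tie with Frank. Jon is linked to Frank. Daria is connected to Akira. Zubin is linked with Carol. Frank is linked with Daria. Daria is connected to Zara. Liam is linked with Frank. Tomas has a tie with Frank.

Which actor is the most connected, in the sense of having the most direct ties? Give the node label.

Degrees — Akira:2, Carol:3, Daria:4, Frank:10, Jon:1, Liam:2, Nora:1, Tomas:1, Vikram:2, Zara:2, Zubin:2.
The maximum is 10, attained only by Frank.

Frank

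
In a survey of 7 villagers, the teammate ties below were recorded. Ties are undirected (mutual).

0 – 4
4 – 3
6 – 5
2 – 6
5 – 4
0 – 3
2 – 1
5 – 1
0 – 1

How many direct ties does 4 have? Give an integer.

3

4 is directly tied to 0, 3, and 5. That is 3 neighbors, so the degree of 4 is 3.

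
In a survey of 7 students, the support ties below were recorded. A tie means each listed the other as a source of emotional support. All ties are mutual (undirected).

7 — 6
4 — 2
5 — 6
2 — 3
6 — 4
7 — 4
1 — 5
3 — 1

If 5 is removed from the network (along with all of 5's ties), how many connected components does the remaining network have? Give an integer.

5's neighbors (1 and 6) remain reachable from one another through other ties, so the rest of the network stays in one piece.

1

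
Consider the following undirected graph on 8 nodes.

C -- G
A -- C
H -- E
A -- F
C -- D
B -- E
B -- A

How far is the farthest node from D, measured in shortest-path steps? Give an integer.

Distances from D: A:2, B:3, C:1, E:4, F:3, G:2, H:5.
The largest is 5 (to H), so the eccentricity of D is 5.

5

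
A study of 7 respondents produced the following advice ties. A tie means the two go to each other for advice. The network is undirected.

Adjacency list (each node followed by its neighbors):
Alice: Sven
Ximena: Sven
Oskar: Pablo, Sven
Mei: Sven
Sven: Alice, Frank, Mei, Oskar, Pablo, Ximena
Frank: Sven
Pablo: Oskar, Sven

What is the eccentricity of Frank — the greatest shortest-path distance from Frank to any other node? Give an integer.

2

Distances from Frank: Alice:2, Mei:2, Oskar:2, Pablo:2, Sven:1, Ximena:2.
The largest is 2 (to Ximena, Oskar, Mei, Pablo, and Alice), so the eccentricity of Frank is 2.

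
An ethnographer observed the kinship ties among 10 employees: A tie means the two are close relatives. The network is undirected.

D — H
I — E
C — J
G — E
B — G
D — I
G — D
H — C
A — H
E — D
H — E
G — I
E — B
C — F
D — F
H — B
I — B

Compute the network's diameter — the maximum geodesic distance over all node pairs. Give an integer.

Eccentricity of each node (its greatest distance to any other): A:3, B:3, C:3, D:3, E:3, F:3, G:4, H:2, I:4, J:4.
The maximum eccentricity is 4, realized for instance by the pair J–G via J – C – F – D – G. So the diameter is 4.

4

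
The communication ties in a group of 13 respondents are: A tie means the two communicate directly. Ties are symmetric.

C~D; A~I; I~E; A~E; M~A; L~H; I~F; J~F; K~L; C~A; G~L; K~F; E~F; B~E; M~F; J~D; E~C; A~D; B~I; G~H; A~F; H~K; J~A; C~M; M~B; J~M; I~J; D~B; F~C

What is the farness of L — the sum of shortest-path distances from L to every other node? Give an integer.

31

Distances from L: A:3, B:4, C:3, D:4, E:3, F:2, G:1, H:1, I:3, J:3, K:1, M:3.
Sum = 3 + 4 + 3 + 4 + 3 + 2 + 1 + 1 + 3 + 3 + 1 + 3 = 31.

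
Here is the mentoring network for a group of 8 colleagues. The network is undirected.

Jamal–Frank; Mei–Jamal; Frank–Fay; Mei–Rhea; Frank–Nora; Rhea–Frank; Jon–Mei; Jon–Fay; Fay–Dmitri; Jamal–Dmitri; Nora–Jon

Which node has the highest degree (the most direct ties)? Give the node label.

Degrees — Dmitri:2, Fay:3, Frank:4, Jamal:3, Jon:3, Mei:3, Nora:2, Rhea:2.
The maximum is 4, attained only by Frank.

Frank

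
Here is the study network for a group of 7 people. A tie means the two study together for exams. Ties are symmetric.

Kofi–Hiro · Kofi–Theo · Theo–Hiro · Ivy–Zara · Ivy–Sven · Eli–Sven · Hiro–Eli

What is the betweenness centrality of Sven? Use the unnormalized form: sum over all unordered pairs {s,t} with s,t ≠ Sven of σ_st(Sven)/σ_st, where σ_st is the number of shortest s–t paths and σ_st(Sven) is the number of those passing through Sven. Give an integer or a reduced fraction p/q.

8

Pairs whose geodesics pass through Sven — Eli–Ivy: 1; Eli–Zara: 1; Theo–Ivy: 1; Theo–Zara: 1; Ivy–Kofi: 1; Ivy–Hiro: 1; Kofi–Zara: 1; Hiro–Zara: 1.
All other pairs contribute 0.
Summing the contributions gives betweenness(Sven) = 8.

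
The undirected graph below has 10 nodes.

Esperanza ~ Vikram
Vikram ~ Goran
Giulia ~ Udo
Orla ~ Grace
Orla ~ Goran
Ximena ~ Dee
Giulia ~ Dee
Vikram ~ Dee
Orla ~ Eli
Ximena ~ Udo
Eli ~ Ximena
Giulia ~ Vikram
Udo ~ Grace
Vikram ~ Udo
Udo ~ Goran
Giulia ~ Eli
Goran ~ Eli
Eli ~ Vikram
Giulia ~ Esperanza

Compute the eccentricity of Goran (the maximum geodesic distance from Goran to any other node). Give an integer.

Distances from Goran: Dee:2, Eli:1, Esperanza:2, Giulia:2, Grace:2, Orla:1, Udo:1, Vikram:1, Ximena:2.
The largest is 2 (to Ximena, Giulia, Grace, Dee, and Esperanza), so the eccentricity of Goran is 2.

2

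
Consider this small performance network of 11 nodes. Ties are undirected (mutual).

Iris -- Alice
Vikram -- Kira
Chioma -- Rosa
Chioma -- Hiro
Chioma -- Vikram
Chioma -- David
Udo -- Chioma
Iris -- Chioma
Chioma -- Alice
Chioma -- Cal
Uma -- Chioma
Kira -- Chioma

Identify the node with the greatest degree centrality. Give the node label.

Chioma

Degrees — Alice:2, Cal:1, Chioma:10, David:1, Hiro:1, Iris:2, Kira:2, Rosa:1, Udo:1, Uma:1, Vikram:2.
The maximum is 10, attained only by Chioma.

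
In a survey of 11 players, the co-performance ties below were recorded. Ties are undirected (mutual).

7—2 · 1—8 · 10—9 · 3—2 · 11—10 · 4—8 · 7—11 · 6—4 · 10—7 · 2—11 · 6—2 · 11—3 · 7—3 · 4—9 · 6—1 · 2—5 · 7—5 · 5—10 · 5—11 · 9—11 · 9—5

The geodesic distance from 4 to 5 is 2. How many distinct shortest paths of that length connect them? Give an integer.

1

The shortest distance is 2, and the only length-2 path is 4–9–5. So there is exactly 1 shortest path.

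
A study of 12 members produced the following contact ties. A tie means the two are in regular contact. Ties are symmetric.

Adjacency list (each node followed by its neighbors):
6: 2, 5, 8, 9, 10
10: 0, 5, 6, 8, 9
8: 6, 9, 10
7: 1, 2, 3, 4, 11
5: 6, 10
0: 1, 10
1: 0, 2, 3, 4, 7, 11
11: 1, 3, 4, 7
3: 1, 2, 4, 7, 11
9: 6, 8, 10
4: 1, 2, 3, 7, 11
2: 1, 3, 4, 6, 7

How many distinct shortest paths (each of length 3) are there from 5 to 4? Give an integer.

The shortest distance is 3, and the only length-3 path is 5–6–2–4. So there is exactly 1 shortest path.

1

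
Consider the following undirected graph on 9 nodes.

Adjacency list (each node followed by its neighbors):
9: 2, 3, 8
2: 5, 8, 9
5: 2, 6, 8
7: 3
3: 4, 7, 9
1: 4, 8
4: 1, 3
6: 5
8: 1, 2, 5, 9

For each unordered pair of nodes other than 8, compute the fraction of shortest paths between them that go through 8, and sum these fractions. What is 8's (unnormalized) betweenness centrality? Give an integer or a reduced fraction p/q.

Pairs whose geodesics pass through 8 — 2–4: 1/2; 2–1: 1; 6–9: 1/2; 6–3: 1/2; 6–4: 1; 6–7: 1/2; 6–1: 1; 5–9: 1/2; 5–3: 1/2; 5–4: 1; 5–7: 1/2; 5–1: 1; 9–1: 1.
All other pairs contribute 0.
Summing the contributions gives betweenness(8) = 19/2.

19/2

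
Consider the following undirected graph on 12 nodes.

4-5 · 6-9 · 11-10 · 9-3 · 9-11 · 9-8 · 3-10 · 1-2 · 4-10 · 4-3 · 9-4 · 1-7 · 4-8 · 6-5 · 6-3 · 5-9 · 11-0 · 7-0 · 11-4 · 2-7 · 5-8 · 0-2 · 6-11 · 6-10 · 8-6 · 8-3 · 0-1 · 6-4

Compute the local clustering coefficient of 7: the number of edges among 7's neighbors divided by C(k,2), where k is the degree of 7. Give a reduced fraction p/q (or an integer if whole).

7's neighbors: 0, 1, and 2 (k = 3).
Possible neighbor pairs: C(3,2) = 3. Edges among them: 0–1, 0–2, 1–2 → e = 3.
Clustering(7) = 3/3 = 1.

1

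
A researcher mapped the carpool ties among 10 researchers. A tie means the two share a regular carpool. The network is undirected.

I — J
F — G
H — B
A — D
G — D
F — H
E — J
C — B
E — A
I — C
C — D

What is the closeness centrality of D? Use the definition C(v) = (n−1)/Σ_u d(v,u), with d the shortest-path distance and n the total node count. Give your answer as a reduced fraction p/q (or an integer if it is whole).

Distances from D: A:1, B:2, C:1, E:2, F:2, G:1, H:3, I:2, J:3. Sum = 17.
n = 10, so closeness = 9/17.

9/17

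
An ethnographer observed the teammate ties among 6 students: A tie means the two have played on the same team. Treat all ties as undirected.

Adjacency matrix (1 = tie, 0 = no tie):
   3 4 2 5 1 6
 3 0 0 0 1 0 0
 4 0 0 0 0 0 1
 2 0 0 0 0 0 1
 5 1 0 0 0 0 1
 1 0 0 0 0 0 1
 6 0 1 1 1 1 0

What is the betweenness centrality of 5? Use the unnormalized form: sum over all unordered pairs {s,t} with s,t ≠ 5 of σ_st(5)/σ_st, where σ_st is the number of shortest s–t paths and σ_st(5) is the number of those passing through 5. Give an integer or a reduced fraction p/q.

4

Pairs whose geodesics pass through 5 — 3–4: 1; 3–2: 1; 3–1: 1; 3–6: 1.
All other pairs contribute 0.
Summing the contributions gives betweenness(5) = 4.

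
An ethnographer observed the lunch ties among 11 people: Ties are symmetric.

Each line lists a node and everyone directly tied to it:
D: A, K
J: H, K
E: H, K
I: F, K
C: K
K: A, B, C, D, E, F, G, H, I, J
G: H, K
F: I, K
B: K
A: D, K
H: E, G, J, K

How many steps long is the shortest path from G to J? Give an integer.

2

One shortest route is G – K – J, which uses 2 edges, and G and J are not directly tied, so nothing shorter exists. So d(G,J) = 2.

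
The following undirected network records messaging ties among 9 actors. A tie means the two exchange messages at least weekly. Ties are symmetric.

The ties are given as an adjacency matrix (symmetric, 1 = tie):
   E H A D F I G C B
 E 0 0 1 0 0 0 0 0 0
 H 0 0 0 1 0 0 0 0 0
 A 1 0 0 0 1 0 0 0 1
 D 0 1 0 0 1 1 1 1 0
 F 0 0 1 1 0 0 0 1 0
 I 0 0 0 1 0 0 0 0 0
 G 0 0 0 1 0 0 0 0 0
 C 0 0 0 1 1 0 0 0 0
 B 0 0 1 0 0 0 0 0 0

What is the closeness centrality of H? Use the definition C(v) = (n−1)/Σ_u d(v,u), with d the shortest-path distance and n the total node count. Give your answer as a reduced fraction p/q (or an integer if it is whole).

Distances from H: A:3, B:4, C:2, D:1, E:4, F:2, G:2, I:2. Sum = 20.
n = 9, so closeness = 8/20 = 2/5.

2/5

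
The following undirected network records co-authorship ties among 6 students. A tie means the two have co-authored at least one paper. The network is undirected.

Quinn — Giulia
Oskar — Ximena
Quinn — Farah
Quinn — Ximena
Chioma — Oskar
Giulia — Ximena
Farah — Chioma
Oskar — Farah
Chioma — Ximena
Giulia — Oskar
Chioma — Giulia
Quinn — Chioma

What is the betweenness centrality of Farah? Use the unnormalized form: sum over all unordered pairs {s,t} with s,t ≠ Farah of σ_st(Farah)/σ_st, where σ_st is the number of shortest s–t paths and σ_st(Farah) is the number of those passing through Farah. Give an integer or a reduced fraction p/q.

Pairs whose geodesics pass through Farah — Oskar–Quinn: 1/4.
All other pairs contribute 0.
Summing the contributions gives betweenness(Farah) = 1/4.

1/4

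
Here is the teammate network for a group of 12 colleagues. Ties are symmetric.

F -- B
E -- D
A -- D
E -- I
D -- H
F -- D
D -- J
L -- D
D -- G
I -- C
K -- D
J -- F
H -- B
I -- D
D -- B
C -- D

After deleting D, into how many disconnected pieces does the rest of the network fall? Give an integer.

Without D, the remaining ties split the others into: {A}; {K}; {B, F, H, J}; {C, E, I}; {G}; {L}.
That's 6 separate components.

6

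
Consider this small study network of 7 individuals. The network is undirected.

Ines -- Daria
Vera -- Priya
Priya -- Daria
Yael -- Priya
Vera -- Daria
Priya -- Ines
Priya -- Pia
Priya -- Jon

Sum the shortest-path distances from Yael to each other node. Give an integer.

Distances from Yael: Daria:2, Ines:2, Jon:2, Pia:2, Priya:1, Vera:2.
Sum = 2 + 2 + 2 + 2 + 1 + 2 = 11.

11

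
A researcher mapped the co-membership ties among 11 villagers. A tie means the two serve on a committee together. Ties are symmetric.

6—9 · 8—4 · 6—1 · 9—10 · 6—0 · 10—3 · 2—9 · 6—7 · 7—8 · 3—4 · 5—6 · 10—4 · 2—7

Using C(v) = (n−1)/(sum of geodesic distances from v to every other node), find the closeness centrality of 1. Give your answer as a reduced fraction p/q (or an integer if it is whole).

Distances from 1: 0:2, 2:3, 3:4, 4:4, 5:2, 6:1, 7:2, 8:3, 9:2, 10:3. Sum = 26.
n = 11, so closeness = 10/26 = 5/13.

5/13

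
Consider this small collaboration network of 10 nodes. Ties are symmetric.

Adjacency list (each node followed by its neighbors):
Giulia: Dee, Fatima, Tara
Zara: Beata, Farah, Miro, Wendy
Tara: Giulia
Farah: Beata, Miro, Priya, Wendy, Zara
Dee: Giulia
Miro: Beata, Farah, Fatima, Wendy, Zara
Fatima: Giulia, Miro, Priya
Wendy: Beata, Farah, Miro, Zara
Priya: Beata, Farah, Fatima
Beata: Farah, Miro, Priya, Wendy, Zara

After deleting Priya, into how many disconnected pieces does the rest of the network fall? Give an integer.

1

Priya's neighbors (Beata, Farah, and Fatima) remain reachable from one another through other ties, so the rest of the network stays in one piece.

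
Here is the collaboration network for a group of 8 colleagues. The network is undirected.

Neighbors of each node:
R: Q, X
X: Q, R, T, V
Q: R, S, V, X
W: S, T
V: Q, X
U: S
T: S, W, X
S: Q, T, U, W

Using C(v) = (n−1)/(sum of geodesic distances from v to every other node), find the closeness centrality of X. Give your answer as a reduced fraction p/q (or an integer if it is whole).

7/11

Distances from X: Q:1, R:1, S:2, T:1, U:3, V:1, W:2. Sum = 11.
n = 8, so closeness = 7/11.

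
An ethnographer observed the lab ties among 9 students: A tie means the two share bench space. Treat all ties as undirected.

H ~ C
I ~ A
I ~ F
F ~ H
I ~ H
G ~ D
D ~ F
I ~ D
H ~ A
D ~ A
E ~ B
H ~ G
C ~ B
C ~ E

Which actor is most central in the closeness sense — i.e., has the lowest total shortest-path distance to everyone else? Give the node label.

Farness (sum of distances to all others) for each node — A:15, B:20, C:14, D:17, E:20, F:15, G:16, H:11, I:14.
The smallest farness is 11, for H, so H has the highest closeness.

H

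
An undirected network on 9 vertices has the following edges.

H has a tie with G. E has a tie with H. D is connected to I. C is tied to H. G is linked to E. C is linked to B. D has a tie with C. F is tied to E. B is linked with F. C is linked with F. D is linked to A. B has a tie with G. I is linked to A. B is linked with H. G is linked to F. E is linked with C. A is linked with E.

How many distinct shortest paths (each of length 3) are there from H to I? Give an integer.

2

The shortest distance is 3. The length-3 paths are: H–E–A–I; H–C–D–I.
That gives 2 distinct shortest paths.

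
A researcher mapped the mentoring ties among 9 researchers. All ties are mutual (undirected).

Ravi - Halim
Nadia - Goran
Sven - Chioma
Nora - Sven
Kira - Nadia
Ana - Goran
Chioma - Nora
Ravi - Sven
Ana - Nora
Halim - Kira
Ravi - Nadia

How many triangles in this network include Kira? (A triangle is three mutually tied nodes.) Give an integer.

0

Kira's neighbors are Halim and Nadia, but none of them are tied to each other, so no triangle contains Kira.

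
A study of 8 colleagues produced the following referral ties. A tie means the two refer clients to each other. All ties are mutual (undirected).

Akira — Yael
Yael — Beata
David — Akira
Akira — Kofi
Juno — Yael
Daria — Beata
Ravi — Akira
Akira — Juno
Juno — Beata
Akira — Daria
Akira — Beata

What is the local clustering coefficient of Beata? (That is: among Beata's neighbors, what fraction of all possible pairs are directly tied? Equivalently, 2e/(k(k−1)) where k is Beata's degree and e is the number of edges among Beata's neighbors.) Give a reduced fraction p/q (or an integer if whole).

Beata's neighbors: Akira, Daria, Juno, and Yael (k = 4).
Possible neighbor pairs: C(4,2) = 6. Edges among them: Akira–Daria, Akira–Juno, Akira–Yael, Juno–Yael → e = 4.
Clustering(Beata) = 4/6 = 2/3.

2/3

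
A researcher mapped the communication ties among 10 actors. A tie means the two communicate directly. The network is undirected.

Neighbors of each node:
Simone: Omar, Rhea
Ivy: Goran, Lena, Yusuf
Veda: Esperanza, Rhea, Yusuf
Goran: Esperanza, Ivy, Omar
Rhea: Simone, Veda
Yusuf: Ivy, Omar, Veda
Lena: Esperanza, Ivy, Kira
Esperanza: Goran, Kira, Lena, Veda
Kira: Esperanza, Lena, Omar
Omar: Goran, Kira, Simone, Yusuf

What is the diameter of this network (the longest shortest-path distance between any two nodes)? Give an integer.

Eccentricity of each node (its greatest distance to any other): Esperanza:3, Goran:3, Ivy:3, Kira:3, Lena:3, Omar:2, Rhea:3, Simone:3, Veda:2, Yusuf:2.
The maximum eccentricity is 3, realized for instance by the pair Rhea–Goran via Rhea – Simone – Omar – Goran. So the diameter is 3.

3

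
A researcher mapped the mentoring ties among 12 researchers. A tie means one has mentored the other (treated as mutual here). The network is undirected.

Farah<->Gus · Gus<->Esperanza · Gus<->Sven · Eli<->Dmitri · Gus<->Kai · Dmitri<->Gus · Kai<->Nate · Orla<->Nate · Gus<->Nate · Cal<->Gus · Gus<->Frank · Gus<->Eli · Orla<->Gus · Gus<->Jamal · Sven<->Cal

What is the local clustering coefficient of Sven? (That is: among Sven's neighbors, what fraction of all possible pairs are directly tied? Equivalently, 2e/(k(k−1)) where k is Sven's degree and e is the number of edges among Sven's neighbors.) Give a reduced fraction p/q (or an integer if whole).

Sven's neighbors: Cal and Gus (k = 2).
Possible neighbor pairs: C(2,2) = 1. Edges among them: Cal–Gus → e = 1.
Clustering(Sven) = 1/1.

1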